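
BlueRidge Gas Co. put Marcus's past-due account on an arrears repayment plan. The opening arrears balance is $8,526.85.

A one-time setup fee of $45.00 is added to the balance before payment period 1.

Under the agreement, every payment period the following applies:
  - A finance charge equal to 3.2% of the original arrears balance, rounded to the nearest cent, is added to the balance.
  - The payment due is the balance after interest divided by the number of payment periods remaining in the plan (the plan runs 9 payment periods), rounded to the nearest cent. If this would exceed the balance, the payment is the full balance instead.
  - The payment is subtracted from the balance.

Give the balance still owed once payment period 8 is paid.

$1,451.48

# | Opening | Interest | Payment | End bal
1 | $8,571.85 | $272.86 | $982.75 | $7,861.96
2 | $7,861.96 | $272.86 | $1,016.85 | $7,117.97
3 | $7,117.97 | $272.86 | $1,055.83 | $6,335.00
4 | $6,335.00 | $272.86 | $1,101.31 | $5,506.55
5 | $5,506.55 | $272.86 | $1,155.88 | $4,623.53
6 | $4,623.53 | $272.86 | $1,224.10 | $3,672.29
7 | $3,672.29 | $272.86 | $1,315.05 | $2,630.10
8 | $2,630.10 | $272.86 | $1,451.48 | $1,451.48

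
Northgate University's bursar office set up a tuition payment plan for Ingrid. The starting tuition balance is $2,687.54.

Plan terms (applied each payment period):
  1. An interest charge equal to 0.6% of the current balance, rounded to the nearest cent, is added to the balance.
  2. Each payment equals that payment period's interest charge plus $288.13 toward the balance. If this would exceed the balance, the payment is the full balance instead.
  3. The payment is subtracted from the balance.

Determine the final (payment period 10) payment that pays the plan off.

$94.94

Payment period 1: $2,687.54 +$16.13 interest = $2,703.67; pay $304.26 → $2,399.41
Payment period 2: $2,399.41 +$14.40 interest = $2,413.81; pay $302.53 → $2,111.28
Payment period 3: $2,111.28 +$12.67 interest = $2,123.95; pay $300.80 → $1,823.15
Payment period 4: $1,823.15 +$10.94 interest = $1,834.09; pay $299.07 → $1,535.02
Payment period 5: $1,535.02 +$9.21 interest = $1,544.23; pay $297.34 → $1,246.89
Payment period 6: $1,246.89 +$7.48 interest = $1,254.37; pay $295.61 → $958.76
Payment period 7: $958.76 +$5.75 interest = $964.51; pay $293.88 → $670.63
Payment period 8: $670.63 +$4.02 interest = $674.65; pay $292.15 → $382.50
Payment period 9: $382.50 +$2.30 interest = $384.80; pay $290.43 → $94.37
Payment period 10: $94.37 +$0.57 interest = $94.94; pay $94.94 → $0.00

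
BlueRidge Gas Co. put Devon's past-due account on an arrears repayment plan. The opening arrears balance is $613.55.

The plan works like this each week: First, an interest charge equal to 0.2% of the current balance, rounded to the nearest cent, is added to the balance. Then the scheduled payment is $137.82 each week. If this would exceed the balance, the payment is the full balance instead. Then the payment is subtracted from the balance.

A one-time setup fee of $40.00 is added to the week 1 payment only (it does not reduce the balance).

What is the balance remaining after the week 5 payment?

# | Opening | Interest | Payment | Fee | End bal
1 | $613.55 | $1.23 | $137.82 | $40.00 | $476.96
2 | $476.96 | $0.95 | $137.82 | — | $340.09
3 | $340.09 | $0.68 | $137.82 | — | $202.95
4 | $202.95 | $0.41 | $137.82 | — | $65.54
5 | $65.54 | $0.13 | $65.67 | — | $0.00

$0.00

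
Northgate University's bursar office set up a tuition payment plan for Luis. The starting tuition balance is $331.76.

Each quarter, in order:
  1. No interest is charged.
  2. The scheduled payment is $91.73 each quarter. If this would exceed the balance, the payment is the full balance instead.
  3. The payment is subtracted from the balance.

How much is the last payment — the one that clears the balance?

$56.57

# | Opening | Payment | End bal
1 | $331.76 | $91.73 | $240.03
2 | $240.03 | $91.73 | $148.30
3 | $148.30 | $91.73 | $56.57
4 | $56.57 | $56.57 | $0.00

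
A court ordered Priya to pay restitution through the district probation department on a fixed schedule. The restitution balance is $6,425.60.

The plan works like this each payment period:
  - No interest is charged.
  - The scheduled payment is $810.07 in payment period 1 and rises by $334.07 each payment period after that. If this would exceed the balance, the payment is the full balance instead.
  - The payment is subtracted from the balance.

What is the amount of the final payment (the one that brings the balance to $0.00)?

$1,180.90

Payment period 1: $6,425.60 − $810.07 → $5,615.53
Payment period 2: $5,615.53 − $1,144.14 → $4,471.39
Payment period 3: $4,471.39 − $1,478.21 → $2,993.18
Payment period 4: $2,993.18 − $1,812.28 → $1,180.90
Payment period 5: $1,180.90 − $1,180.90 → $0.00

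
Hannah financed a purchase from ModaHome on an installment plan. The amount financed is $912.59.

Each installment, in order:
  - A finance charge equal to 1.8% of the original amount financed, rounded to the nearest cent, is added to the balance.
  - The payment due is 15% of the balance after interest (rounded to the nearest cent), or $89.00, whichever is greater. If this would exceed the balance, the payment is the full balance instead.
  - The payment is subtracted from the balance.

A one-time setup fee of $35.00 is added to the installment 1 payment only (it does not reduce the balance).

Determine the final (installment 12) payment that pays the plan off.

Installment 1: $912.59 +$16.43 interest = $929.02; pay $139.35 (+ $35.00 fee) → $789.67
Installment 2: $789.67 +$16.43 interest = $806.10; pay $120.92 → $685.18
Installment 3: $685.18 +$16.43 interest = $701.61; pay $105.24 → $596.37
Installment 4: $596.37 +$16.43 interest = $612.80; pay $91.92 → $520.88
Installment 5: $520.88 +$16.43 interest = $537.31; pay $89.00 → $448.31
Installment 6: $448.31 +$16.43 interest = $464.74; pay $89.00 → $375.74
Installment 7: $375.74 +$16.43 interest = $392.17; pay $89.00 → $303.17
Installment 8: $303.17 +$16.43 interest = $319.60; pay $89.00 → $230.60
Installment 9: $230.60 +$16.43 interest = $247.03; pay $89.00 → $158.03
Installment 10: $158.03 +$16.43 interest = $174.46; pay $89.00 → $85.46
Installment 11: $85.46 +$16.43 interest = $101.89; pay $89.00 → $12.89
Installment 12: $12.89 +$16.43 interest = $29.32; pay $29.32 → $0.00

$29.32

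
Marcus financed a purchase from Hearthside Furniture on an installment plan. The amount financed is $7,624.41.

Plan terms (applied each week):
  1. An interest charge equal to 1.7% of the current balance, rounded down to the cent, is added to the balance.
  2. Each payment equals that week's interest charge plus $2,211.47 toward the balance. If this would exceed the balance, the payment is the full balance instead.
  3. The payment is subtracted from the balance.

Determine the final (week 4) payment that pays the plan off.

# | Opening | Interest | Payment | End bal
1 | $7,624.41 | $129.61 | $2,341.08 | $5,412.94
2 | $5,412.94 | $92.01 | $2,303.48 | $3,201.47
3 | $3,201.47 | $54.42 | $2,265.89 | $990.00
4 | $990.00 | $16.83 | $1,006.83 | $0.00

$1,006.83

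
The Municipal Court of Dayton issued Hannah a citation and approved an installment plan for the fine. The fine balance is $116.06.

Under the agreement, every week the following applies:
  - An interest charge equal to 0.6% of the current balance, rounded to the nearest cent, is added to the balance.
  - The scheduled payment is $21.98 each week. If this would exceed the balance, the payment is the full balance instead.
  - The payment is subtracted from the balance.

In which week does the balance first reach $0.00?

6

# | Opening | Interest | Payment | End bal
1 | $116.06 | $0.70 | $21.98 | $94.78
2 | $94.78 | $0.57 | $21.98 | $73.37
3 | $73.37 | $0.44 | $21.98 | $51.83
4 | $51.83 | $0.31 | $21.98 | $30.16
5 | $30.16 | $0.18 | $21.98 | $8.36
6 | $8.36 | $0.05 | $8.41 | $0.00
Balance reaches $0.00 in week 6.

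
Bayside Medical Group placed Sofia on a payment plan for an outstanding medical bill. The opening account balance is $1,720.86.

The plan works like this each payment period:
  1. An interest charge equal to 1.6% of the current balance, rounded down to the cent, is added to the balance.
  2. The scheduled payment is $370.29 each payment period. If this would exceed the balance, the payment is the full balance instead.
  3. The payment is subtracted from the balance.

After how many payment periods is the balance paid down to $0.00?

5

Payment period 1: $1,720.86 +$27.53 interest = $1,748.39; pay $370.29 → $1,378.10
Payment period 2: $1,378.10 +$22.04 interest = $1,400.14; pay $370.29 → $1,029.85
Payment period 3: $1,029.85 +$16.47 interest = $1,046.32; pay $370.29 → $676.03
Payment period 4: $676.03 +$10.81 interest = $686.84; pay $370.29 → $316.55
Payment period 5: $316.55 +$5.06 interest = $321.61; pay $321.61 → $0.00
Balance reaches $0.00 in payment period 5.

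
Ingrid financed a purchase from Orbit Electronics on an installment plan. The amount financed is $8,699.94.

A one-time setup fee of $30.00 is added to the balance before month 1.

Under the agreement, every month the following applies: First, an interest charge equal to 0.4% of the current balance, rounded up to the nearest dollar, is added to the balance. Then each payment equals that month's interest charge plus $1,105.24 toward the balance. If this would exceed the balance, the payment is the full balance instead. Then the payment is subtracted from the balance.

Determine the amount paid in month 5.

$1,123.24

Month 1: $8,729.94 +$35.00 interest = $8,764.94; pay $1,140.24 → $7,624.70
Month 2: $7,624.70 +$31.00 interest = $7,655.70; pay $1,136.24 → $6,519.46
Month 3: $6,519.46 +$27.00 interest = $6,546.46; pay $1,132.24 → $5,414.22
Month 4: $5,414.22 +$22.00 interest = $5,436.22; pay $1,127.24 → $4,308.98
Month 5: $4,308.98 +$18.00 interest = $4,326.98; pay $1,123.24 → $3,203.74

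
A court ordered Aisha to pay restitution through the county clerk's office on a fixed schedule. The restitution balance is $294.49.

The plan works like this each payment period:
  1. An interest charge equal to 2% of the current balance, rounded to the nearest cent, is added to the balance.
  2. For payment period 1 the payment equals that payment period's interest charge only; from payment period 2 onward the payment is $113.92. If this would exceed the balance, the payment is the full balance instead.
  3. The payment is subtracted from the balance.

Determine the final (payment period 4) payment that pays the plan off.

$77.80

Payment period 1: $294.49 +$5.89 interest = $300.38; pay $5.89 → $294.49
Payment period 2: $294.49 +$5.89 interest = $300.38; pay $113.92 → $186.46
Payment period 3: $186.46 +$3.73 interest = $190.19; pay $113.92 → $76.27
Payment period 4: $76.27 +$1.53 interest = $77.80; pay $77.80 → $0.00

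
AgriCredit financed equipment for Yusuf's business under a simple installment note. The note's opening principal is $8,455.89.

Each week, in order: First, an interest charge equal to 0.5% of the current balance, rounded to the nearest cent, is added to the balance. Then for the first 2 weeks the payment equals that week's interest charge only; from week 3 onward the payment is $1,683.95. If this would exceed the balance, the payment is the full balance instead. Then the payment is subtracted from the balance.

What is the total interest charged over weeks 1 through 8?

$214.29

Week 1: opening $8,455.89; interest $42.28 → $8,498.17; payment $42.28; balance $8,455.89
Week 2: opening $8,455.89; interest $42.28 → $8,498.17; payment $42.28; balance $8,455.89
Week 3: opening $8,455.89; interest $42.28 → $8,498.17; payment $1,683.95; balance $6,814.22
Week 4: opening $6,814.22; interest $34.07 → $6,848.29; payment $1,683.95; balance $5,164.34
Week 5: opening $5,164.34; interest $25.82 → $5,190.16; payment $1,683.95; balance $3,506.21
Week 6: opening $3,506.21; interest $17.53 → $3,523.74; payment $1,683.95; balance $1,839.79
Week 7: opening $1,839.79; interest $9.20 → $1,848.99; payment $1,683.95; balance $165.04
Week 8: opening $165.04; interest $0.83 → $165.87; payment $165.87; balance $0.00
Total interest: $42.28 + $42.28 + $42.28 + $34.07 + $25.82 + $17.53 + $9.20 + $0.83 = $214.29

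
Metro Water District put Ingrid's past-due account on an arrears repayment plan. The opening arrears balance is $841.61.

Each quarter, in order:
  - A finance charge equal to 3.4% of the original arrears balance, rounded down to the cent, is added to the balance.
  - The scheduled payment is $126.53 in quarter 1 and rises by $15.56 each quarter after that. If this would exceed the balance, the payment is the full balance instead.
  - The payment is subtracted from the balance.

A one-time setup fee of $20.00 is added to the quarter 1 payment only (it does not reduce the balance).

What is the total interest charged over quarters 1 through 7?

Quarter 1: $841.61 +$28.61 interest = $870.22; pay $126.53 (+ $20.00 fee) → $743.69
Quarter 2: $743.69 +$28.61 interest = $772.30; pay $142.09 → $630.21
Quarter 3: $630.21 +$28.61 interest = $658.82; pay $157.65 → $501.17
Quarter 4: $501.17 +$28.61 interest = $529.78; pay $173.21 → $356.57
Quarter 5: $356.57 +$28.61 interest = $385.18; pay $188.77 → $196.41
Quarter 6: $196.41 +$28.61 interest = $225.02; pay $204.33 → $20.69
Quarter 7: $20.69 +$28.61 interest = $49.30; pay $49.30 → $0.00
Total interest: $28.61 + $28.61 + $28.61 + $28.61 + $28.61 + $28.61 + $28.61 = $200.27

$200.27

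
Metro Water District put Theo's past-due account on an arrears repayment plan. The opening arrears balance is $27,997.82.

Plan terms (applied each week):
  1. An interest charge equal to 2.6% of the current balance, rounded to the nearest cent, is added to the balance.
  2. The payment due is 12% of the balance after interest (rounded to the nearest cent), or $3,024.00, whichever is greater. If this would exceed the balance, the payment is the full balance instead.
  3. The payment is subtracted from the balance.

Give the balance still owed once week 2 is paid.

# | Opening | Interest | Payment | End bal
1 | $27,997.82 | $727.94 | $3,447.09 | $25,278.67
2 | $25,278.67 | $657.25 | $3,112.31 | $22,823.61

$22,823.61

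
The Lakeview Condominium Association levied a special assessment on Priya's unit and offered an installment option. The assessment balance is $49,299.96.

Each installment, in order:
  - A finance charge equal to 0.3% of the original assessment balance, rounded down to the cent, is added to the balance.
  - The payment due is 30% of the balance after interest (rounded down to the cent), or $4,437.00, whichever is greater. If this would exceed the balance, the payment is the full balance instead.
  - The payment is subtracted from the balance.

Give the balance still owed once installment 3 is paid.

$17,136.61

# | Opening | Interest | Payment | End bal
1 | $49,299.96 | $147.89 | $14,834.35 | $34,613.50
2 | $34,613.50 | $147.89 | $10,428.41 | $24,332.98
3 | $24,332.98 | $147.89 | $7,344.26 | $17,136.61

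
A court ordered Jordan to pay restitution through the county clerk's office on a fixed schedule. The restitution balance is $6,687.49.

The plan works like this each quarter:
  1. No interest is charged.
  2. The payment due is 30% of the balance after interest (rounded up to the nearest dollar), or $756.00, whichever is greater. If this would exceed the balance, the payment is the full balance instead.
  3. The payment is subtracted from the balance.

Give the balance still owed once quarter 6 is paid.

$24.49

Quarter 1: $6,687.49 − $2,007.00 → $4,680.49
Quarter 2: $4,680.49 − $1,405.00 → $3,275.49
Quarter 3: $3,275.49 − $983.00 → $2,292.49
Quarter 4: $2,292.49 − $756.00 → $1,536.49
Quarter 5: $1,536.49 − $756.00 → $780.49
Quarter 6: $780.49 − $756.00 → $24.49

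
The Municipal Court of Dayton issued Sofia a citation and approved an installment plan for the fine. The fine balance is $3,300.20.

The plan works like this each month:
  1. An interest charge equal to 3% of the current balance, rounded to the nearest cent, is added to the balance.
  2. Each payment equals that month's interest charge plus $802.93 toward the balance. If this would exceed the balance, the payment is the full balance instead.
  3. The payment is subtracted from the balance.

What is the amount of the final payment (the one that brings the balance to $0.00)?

Month 1: $3,300.20 +$99.01 interest = $3,399.21; pay $901.94 → $2,497.27
Month 2: $2,497.27 +$74.92 interest = $2,572.19; pay $877.85 → $1,694.34
Month 3: $1,694.34 +$50.83 interest = $1,745.17; pay $853.76 → $891.41
Month 4: $891.41 +$26.74 interest = $918.15; pay $829.67 → $88.48
Month 5: $88.48 +$2.65 interest = $91.13; pay $91.13 → $0.00

$91.13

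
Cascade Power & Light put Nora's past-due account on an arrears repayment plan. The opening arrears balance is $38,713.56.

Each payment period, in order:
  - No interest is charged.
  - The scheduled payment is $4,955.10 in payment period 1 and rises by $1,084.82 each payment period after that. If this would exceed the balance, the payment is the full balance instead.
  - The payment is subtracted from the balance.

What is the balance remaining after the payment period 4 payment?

$12,384.24

Payment period 1: $38,713.56 − $4,955.10 → $33,758.46
Payment period 2: $33,758.46 − $6,039.92 → $27,718.54
Payment period 3: $27,718.54 − $7,124.74 → $20,593.80
Payment period 4: $20,593.80 − $8,209.56 → $12,384.24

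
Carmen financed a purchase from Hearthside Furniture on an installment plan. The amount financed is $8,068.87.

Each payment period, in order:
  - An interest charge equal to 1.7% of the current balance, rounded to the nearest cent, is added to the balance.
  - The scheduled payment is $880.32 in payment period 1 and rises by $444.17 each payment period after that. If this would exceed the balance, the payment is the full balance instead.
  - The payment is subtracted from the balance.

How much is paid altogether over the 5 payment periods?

$8,550.07

Payment period 1: $8,068.87 +$137.17 interest = $8,206.04; pay $880.32 → $7,325.72
Payment period 2: $7,325.72 +$124.54 interest = $7,450.26; pay $1,324.49 → $6,125.77
Payment period 3: $6,125.77 +$104.14 interest = $6,229.91; pay $1,768.66 → $4,461.25
Payment period 4: $4,461.25 +$75.84 interest = $4,537.09; pay $2,212.83 → $2,324.26
Payment period 5: $2,324.26 +$39.51 interest = $2,363.77; pay $2,363.77 → $0.00
Total paid: $8,550.07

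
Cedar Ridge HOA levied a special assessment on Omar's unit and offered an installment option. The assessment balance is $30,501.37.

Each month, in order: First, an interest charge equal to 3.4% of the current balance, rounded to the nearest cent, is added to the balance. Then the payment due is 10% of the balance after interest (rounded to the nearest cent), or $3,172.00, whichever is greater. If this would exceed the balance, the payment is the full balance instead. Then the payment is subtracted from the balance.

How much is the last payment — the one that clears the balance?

$2,676.24

Month 1: opening $30,501.37; interest $1,037.05 → $31,538.42; payment $3,172.00; balance $28,366.42
Month 2: opening $28,366.42; interest $964.46 → $29,330.88; payment $3,172.00; balance $26,158.88
Month 3: opening $26,158.88; interest $889.40 → $27,048.28; payment $3,172.00; balance $23,876.28
Month 4: opening $23,876.28; interest $811.79 → $24,688.07; payment $3,172.00; balance $21,516.07
Month 5: opening $21,516.07; interest $731.55 → $22,247.62; payment $3,172.00; balance $19,075.62
Month 6: opening $19,075.62; interest $648.57 → $19,724.19; payment $3,172.00; balance $16,552.19
Month 7: opening $16,552.19; interest $562.77 → $17,114.96; payment $3,172.00; balance $13,942.96
Month 8: opening $13,942.96; interest $474.06 → $14,417.02; payment $3,172.00; balance $11,245.02
Month 9: opening $11,245.02; interest $382.33 → $11,627.35; payment $3,172.00; balance $8,455.35
Month 10: opening $8,455.35; interest $287.48 → $8,742.83; payment $3,172.00; balance $5,570.83
Month 11: opening $5,570.83; interest $189.41 → $5,760.24; payment $3,172.00; balance $2,588.24
Month 12: opening $2,588.24; interest $88.00 → $2,676.24; payment $2,676.24; balance $0.00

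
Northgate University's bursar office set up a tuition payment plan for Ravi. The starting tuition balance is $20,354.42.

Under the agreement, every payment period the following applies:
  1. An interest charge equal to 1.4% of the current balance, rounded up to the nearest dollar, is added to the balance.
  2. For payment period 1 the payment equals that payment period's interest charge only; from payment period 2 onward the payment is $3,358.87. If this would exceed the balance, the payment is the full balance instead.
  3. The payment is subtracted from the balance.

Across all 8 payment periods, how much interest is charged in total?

$1,358.00

Payment period 1: opening $20,354.42; interest $285.00 → $20,639.42; payment $285.00; balance $20,354.42
Payment period 2: opening $20,354.42; interest $285.00 → $20,639.42; payment $3,358.87; balance $17,280.55
Payment period 3: opening $17,280.55; interest $242.00 → $17,522.55; payment $3,358.87; balance $14,163.68
Payment period 4: opening $14,163.68; interest $199.00 → $14,362.68; payment $3,358.87; balance $11,003.81
Payment period 5: opening $11,003.81; interest $155.00 → $11,158.81; payment $3,358.87; balance $7,799.94
Payment period 6: opening $7,799.94; interest $110.00 → $7,909.94; payment $3,358.87; balance $4,551.07
Payment period 7: opening $4,551.07; interest $64.00 → $4,615.07; payment $3,358.87; balance $1,256.20
Payment period 8: opening $1,256.20; interest $18.00 → $1,274.20; payment $1,274.20; balance $0.00
Total interest: $285.00 + $285.00 + $242.00 + $199.00 + $155.00 + $110.00 + $64.00 + $18.00 = $1,358.00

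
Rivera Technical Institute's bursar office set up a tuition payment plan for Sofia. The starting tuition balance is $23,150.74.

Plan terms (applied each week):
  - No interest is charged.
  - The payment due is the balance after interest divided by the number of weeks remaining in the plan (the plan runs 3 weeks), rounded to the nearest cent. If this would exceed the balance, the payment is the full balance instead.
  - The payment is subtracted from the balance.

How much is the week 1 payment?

$7,716.91

# | Opening | Payment | End bal
1 | $23,150.74 | $7,716.91 | $15,433.83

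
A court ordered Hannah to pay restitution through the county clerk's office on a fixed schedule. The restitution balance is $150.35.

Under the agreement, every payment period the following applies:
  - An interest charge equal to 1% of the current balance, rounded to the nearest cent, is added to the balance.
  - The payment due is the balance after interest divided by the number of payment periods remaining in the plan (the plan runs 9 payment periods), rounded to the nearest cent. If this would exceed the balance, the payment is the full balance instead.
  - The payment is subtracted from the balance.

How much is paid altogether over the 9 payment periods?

Payment period 1: opening $150.35; interest $1.50 → $151.85; payment $16.87; balance $134.98
Payment period 2: opening $134.98; interest $1.35 → $136.33; payment $17.04; balance $119.29
Payment period 3: opening $119.29; interest $1.19 → $120.48; payment $17.21; balance $103.27
Payment period 4: opening $103.27; interest $1.03 → $104.30; payment $17.38; balance $86.92
Payment period 5: opening $86.92; interest $0.87 → $87.79; payment $17.56; balance $70.23
Payment period 6: opening $70.23; interest $0.70 → $70.93; payment $17.73; balance $53.20
Payment period 7: opening $53.20; interest $0.53 → $53.73; payment $17.91; balance $35.82
Payment period 8: opening $35.82; interest $0.36 → $36.18; payment $18.09; balance $18.09
Payment period 9: opening $18.09; interest $0.18 → $18.27; payment $18.27; balance $0.00
Total paid: $158.06

$158.06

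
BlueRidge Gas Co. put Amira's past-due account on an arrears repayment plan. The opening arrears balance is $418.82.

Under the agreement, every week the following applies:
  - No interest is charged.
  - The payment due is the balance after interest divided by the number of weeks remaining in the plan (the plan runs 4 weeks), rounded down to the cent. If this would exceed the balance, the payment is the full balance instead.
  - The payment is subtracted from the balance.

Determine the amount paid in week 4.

Week 1: opening $418.82; payment $104.70; balance $314.12
Week 2: opening $314.12; payment $104.70; balance $209.42
Week 3: opening $209.42; payment $104.71; balance $104.71
Week 4: opening $104.71; payment $104.71; balance $0.00

$104.71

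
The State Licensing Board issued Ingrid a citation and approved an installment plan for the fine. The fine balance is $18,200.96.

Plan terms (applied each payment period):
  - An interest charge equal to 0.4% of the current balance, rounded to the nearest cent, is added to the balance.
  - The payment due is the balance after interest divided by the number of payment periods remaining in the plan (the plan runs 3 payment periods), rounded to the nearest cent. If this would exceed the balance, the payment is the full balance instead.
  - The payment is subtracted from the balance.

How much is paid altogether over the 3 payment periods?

$18,346.95

Payment period 1: $18,200.96 +$72.80 interest = $18,273.76; pay $6,091.25 → $12,182.51
Payment period 2: $12,182.51 +$48.73 interest = $12,231.24; pay $6,115.62 → $6,115.62
Payment period 3: $6,115.62 +$24.46 interest = $6,140.08; pay $6,140.08 → $0.00
Total paid: $18,346.95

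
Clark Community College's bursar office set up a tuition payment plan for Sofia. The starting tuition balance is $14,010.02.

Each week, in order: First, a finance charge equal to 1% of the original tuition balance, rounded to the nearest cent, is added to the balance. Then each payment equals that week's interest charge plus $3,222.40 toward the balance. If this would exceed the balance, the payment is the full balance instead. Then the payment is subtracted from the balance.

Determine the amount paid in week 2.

$3,362.50

Week 1: opening $14,010.02; interest $140.10 → $14,150.12; payment $3,362.50; balance $10,787.62
Week 2: opening $10,787.62; interest $140.10 → $10,927.72; payment $3,362.50; balance $7,565.22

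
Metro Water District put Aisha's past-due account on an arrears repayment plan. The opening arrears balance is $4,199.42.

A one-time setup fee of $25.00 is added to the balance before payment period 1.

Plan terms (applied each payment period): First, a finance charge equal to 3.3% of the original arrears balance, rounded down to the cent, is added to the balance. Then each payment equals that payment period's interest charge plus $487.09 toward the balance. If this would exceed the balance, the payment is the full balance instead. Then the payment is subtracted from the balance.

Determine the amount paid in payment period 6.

Payment period 1: opening $4,224.42; interest $138.58 → $4,363.00; payment $625.67; balance $3,737.33
Payment period 2: opening $3,737.33; interest $138.58 → $3,875.91; payment $625.67; balance $3,250.24
Payment period 3: opening $3,250.24; interest $138.58 → $3,388.82; payment $625.67; balance $2,763.15
Payment period 4: opening $2,763.15; interest $138.58 → $2,901.73; payment $625.67; balance $2,276.06
Payment period 5: opening $2,276.06; interest $138.58 → $2,414.64; payment $625.67; balance $1,788.97
Payment period 6: opening $1,788.97; interest $138.58 → $1,927.55; payment $625.67; balance $1,301.88

$625.67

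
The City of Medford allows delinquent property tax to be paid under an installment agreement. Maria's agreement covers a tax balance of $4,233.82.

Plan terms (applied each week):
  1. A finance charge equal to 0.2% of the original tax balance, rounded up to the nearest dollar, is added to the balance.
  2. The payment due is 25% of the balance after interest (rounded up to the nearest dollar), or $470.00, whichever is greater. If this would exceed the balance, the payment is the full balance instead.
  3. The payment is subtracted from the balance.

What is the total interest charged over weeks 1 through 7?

$63.00

Week 1: $4,233.82 +$9.00 interest = $4,242.82; pay $1,061.00 → $3,181.82
Week 2: $3,181.82 +$9.00 interest = $3,190.82; pay $798.00 → $2,392.82
Week 3: $2,392.82 +$9.00 interest = $2,401.82; pay $601.00 → $1,800.82
Week 4: $1,800.82 +$9.00 interest = $1,809.82; pay $470.00 → $1,339.82
Week 5: $1,339.82 +$9.00 interest = $1,348.82; pay $470.00 → $878.82
Week 6: $878.82 +$9.00 interest = $887.82; pay $470.00 → $417.82
Week 7: $417.82 +$9.00 interest = $426.82; pay $426.82 → $0.00
Total interest: $9.00 + $9.00 + $9.00 + $9.00 + $9.00 + $9.00 + $9.00 = $63.00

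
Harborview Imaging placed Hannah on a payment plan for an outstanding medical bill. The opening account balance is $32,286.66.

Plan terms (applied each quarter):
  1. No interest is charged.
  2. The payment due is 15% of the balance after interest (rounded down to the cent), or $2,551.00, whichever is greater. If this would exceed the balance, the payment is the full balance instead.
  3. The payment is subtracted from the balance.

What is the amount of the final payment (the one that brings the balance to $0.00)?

$1,547.86

Quarter 1: opening $32,286.66; payment $4,842.99; balance $27,443.67
Quarter 2: opening $27,443.67; payment $4,116.55; balance $23,327.12
Quarter 3: opening $23,327.12; payment $3,499.06; balance $19,828.06
Quarter 4: opening $19,828.06; payment $2,974.20; balance $16,853.86
Quarter 5: opening $16,853.86; payment $2,551.00; balance $14,302.86
Quarter 6: opening $14,302.86; payment $2,551.00; balance $11,751.86
Quarter 7: opening $11,751.86; payment $2,551.00; balance $9,200.86
Quarter 8: opening $9,200.86; payment $2,551.00; balance $6,649.86
Quarter 9: opening $6,649.86; payment $2,551.00; balance $4,098.86
Quarter 10: opening $4,098.86; payment $2,551.00; balance $1,547.86
Quarter 11: opening $1,547.86; payment $1,547.86; balance $0.00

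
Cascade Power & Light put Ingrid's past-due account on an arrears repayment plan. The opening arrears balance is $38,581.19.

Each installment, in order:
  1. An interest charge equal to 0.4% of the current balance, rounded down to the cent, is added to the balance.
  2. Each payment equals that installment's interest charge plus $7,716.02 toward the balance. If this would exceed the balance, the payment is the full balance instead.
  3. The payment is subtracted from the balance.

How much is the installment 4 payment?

$7,777.75

Installment 1: $38,581.19 +$154.32 interest = $38,735.51; pay $7,870.34 → $30,865.17
Installment 2: $30,865.17 +$123.46 interest = $30,988.63; pay $7,839.48 → $23,149.15
Installment 3: $23,149.15 +$92.59 interest = $23,241.74; pay $7,808.61 → $15,433.13
Installment 4: $15,433.13 +$61.73 interest = $15,494.86; pay $7,777.75 → $7,717.11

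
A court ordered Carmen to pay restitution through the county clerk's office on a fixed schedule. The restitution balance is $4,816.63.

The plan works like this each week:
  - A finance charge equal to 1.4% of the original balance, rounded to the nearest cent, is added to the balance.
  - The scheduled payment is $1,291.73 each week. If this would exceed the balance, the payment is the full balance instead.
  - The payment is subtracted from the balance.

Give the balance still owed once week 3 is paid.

$1,143.73

Week 1: opening $4,816.63; interest $67.43 → $4,884.06; payment $1,291.73; balance $3,592.33
Week 2: opening $3,592.33; interest $67.43 → $3,659.76; payment $1,291.73; balance $2,368.03
Week 3: opening $2,368.03; interest $67.43 → $2,435.46; payment $1,291.73; balance $1,143.73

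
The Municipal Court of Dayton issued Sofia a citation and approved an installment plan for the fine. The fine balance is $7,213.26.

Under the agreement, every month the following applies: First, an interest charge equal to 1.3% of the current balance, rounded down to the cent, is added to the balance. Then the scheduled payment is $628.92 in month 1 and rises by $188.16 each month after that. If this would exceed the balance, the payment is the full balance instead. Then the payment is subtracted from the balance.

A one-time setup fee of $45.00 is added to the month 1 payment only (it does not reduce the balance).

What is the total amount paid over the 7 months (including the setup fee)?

# | Opening | Interest | Payment | Fee | End bal
1 | $7,213.26 | $93.77 | $628.92 | $45.00 | $6,678.11
2 | $6,678.11 | $86.81 | $817.08 | — | $5,947.84
3 | $5,947.84 | $77.32 | $1,005.24 | — | $5,019.92
4 | $5,019.92 | $65.25 | $1,193.40 | — | $3,891.77
5 | $3,891.77 | $50.59 | $1,381.56 | — | $2,560.80
6 | $2,560.80 | $33.29 | $1,569.72 | — | $1,024.37
7 | $1,024.37 | $13.31 | $1,037.68 | — | $0.00
Total paid: $7,678.60

$7,678.60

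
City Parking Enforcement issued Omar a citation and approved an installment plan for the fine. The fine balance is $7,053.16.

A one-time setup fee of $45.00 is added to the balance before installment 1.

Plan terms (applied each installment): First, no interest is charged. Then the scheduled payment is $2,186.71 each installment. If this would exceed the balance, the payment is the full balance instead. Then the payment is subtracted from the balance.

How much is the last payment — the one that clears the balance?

$538.03

Installment 1: opening $7,098.16; payment $2,186.71; balance $4,911.45
Installment 2: opening $4,911.45; payment $2,186.71; balance $2,724.74
Installment 3: opening $2,724.74; payment $2,186.71; balance $538.03
Installment 4: opening $538.03; payment $538.03; balance $0.00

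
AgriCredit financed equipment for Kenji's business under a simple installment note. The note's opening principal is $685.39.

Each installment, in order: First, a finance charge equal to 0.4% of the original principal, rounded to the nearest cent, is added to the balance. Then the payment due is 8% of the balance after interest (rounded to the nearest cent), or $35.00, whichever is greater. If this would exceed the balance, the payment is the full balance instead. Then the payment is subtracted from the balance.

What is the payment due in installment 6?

Installment 1: $685.39 +$2.74 interest = $688.13; pay $55.05 → $633.08
Installment 2: $633.08 +$2.74 interest = $635.82; pay $50.87 → $584.95
Installment 3: $584.95 +$2.74 interest = $587.69; pay $47.02 → $540.67
Installment 4: $540.67 +$2.74 interest = $543.41; pay $43.47 → $499.94
Installment 5: $499.94 +$2.74 interest = $502.68; pay $40.21 → $462.47
Installment 6: $462.47 +$2.74 interest = $465.21; pay $37.22 → $427.99

$37.22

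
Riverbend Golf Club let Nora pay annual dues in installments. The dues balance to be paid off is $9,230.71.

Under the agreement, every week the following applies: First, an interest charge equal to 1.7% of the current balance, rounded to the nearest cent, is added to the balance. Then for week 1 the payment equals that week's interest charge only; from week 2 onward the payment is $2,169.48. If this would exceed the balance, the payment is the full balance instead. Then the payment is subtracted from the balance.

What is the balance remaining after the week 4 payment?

$3,089.81

Week 1: opening $9,230.71; interest $156.92 → $9,387.63; payment $156.92; balance $9,230.71
Week 2: opening $9,230.71; interest $156.92 → $9,387.63; payment $2,169.48; balance $7,218.15
Week 3: opening $7,218.15; interest $122.71 → $7,340.86; payment $2,169.48; balance $5,171.38
Week 4: opening $5,171.38; interest $87.91 → $5,259.29; payment $2,169.48; balance $3,089.81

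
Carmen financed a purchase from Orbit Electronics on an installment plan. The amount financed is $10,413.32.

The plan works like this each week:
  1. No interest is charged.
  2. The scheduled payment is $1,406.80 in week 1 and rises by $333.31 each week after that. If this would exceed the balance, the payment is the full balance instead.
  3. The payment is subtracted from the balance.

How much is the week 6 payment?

$46.22

Week 1: $10,413.32 − $1,406.80 → $9,006.52
Week 2: $9,006.52 − $1,740.11 → $7,266.41
Week 3: $7,266.41 − $2,073.42 → $5,192.99
Week 4: $5,192.99 − $2,406.73 → $2,786.26
Week 5: $2,786.26 − $2,740.04 → $46.22
Week 6: $46.22 − $46.22 → $0.00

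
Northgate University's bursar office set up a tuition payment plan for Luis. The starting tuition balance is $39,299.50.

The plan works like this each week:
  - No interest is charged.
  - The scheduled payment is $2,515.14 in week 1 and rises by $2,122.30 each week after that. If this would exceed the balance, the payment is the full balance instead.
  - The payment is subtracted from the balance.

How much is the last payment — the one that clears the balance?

Week 1: opening $39,299.50; payment $2,515.14; balance $36,784.36
Week 2: opening $36,784.36; payment $4,637.44; balance $32,146.92
Week 3: opening $32,146.92; payment $6,759.74; balance $25,387.18
Week 4: opening $25,387.18; payment $8,882.04; balance $16,505.14
Week 5: opening $16,505.14; payment $11,004.34; balance $5,500.80
Week 6: opening $5,500.80; payment $5,500.80; balance $0.00

$5,500.80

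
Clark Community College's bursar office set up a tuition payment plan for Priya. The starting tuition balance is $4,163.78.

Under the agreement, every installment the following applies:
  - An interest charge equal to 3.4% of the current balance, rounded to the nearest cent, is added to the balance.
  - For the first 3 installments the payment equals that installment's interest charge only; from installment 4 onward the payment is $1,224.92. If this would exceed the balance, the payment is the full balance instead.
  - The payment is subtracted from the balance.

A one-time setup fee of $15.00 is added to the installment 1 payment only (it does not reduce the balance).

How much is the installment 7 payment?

$829.24

# | Opening | Interest | Payment | Fee | End bal
1 | $4,163.78 | $141.57 | $141.57 | $15.00 | $4,163.78
2 | $4,163.78 | $141.57 | $141.57 | — | $4,163.78
3 | $4,163.78 | $141.57 | $141.57 | — | $4,163.78
4 | $4,163.78 | $141.57 | $1,224.92 | — | $3,080.43
5 | $3,080.43 | $104.73 | $1,224.92 | — | $1,960.24
6 | $1,960.24 | $66.65 | $1,224.92 | — | $801.97
7 | $801.97 | $27.27 | $829.24 | — | $0.00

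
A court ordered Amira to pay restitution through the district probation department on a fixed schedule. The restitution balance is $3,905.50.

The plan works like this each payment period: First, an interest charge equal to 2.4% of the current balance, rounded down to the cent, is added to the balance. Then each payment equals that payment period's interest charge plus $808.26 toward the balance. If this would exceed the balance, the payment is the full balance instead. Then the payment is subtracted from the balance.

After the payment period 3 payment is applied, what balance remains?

# | Opening | Interest | Payment | End bal
1 | $3,905.50 | $93.73 | $901.99 | $3,097.24
2 | $3,097.24 | $74.33 | $882.59 | $2,288.98
3 | $2,288.98 | $54.93 | $863.19 | $1,480.72

$1,480.72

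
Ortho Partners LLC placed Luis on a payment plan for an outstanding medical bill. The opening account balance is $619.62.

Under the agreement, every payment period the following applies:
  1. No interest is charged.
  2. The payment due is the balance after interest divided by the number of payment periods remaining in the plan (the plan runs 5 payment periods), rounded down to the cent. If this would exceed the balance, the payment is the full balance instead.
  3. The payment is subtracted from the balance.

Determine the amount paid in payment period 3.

$123.92

Payment period 1: $619.62 − $123.92 → $495.70
Payment period 2: $495.70 − $123.92 → $371.78
Payment period 3: $371.78 − $123.92 → $247.86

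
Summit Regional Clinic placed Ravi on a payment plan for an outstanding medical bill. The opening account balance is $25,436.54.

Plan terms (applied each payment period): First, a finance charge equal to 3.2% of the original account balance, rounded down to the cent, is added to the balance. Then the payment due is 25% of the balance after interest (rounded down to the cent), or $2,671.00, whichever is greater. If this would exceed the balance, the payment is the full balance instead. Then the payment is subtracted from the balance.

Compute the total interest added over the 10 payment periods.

$8,139.60

Payment period 1: $25,436.54 +$813.96 interest = $26,250.50; pay $6,562.62 → $19,687.88
Payment period 2: $19,687.88 +$813.96 interest = $20,501.84; pay $5,125.46 → $15,376.38
Payment period 3: $15,376.38 +$813.96 interest = $16,190.34; pay $4,047.58 → $12,142.76
Payment period 4: $12,142.76 +$813.96 interest = $12,956.72; pay $3,239.18 → $9,717.54
Payment period 5: $9,717.54 +$813.96 interest = $10,531.50; pay $2,671.00 → $7,860.50
Payment period 6: $7,860.50 +$813.96 interest = $8,674.46; pay $2,671.00 → $6,003.46
Payment period 7: $6,003.46 +$813.96 interest = $6,817.42; pay $2,671.00 → $4,146.42
Payment period 8: $4,146.42 +$813.96 interest = $4,960.38; pay $2,671.00 → $2,289.38
Payment period 9: $2,289.38 +$813.96 interest = $3,103.34; pay $2,671.00 → $432.34
Payment period 10: $432.34 +$813.96 interest = $1,246.30; pay $1,246.30 → $0.00
Total interest: $813.96 + $813.96 + $813.96 + $813.96 + $813.96 + $813.96 + $813.96 + $813.96 + $813.96 + $813.96 = $8,139.60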